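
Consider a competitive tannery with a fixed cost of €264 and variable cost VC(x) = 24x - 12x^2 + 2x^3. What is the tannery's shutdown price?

€6 per unit

The firm shuts down when price falls below the minimum of average variable cost. AVC = VC/x = 24 - 12x + 2x^2.
dAVC/dx = -12 + 4x = 0 gives x = 3. min AVC = 24 - 12·3 + 2·3^2 = 6.
So the shutdown price is €6.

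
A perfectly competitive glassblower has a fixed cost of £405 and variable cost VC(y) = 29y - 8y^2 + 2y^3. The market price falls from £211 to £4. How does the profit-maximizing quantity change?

Output falls from 7 to 0 (the firm shuts down)

AVC = 29 - 8y + 2y^2, minimized at y = 2 where min AVC = £21. MC = 29 - 16y + 6y^2.
With P = £211 above the shutdown price, P = MC gives y = 7.
At P = £4 < min AVC = £21, price no longer covers variable cost at any output, so the firm shuts down: y = 0.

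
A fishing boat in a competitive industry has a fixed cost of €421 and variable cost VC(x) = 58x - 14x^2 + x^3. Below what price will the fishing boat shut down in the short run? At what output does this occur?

The firm shuts down when price falls below the minimum of average variable cost. AVC = VC/x = 58 - 14x + x^2.
dAVC/dx = -14 + 2x = 0 gives x = 7. min AVC = 58 - 14·7 + 7^2 = 9.
For P < €9 the firm produces nothing.

€9 per unit, at x = 7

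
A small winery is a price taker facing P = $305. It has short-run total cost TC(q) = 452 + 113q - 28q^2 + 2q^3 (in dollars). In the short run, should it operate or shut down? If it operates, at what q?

Produce at q = 12

Strip out fixed cost: VC = 113q - 28q^2 + 2q^3. Then AVC = 113 - 28q + 2q^2 and MC = 113 - 56q + 6q^2.
AVC is minimized where dAVC/dq = -28 + 4q = 0, at q = 7; min AVC = 113 - 28·7 + 2·7^2 = $15.
Since P = $305 ≥ min AVC = $15, price covers variable cost and the firm should produce.
Set P = MC: 305 = 113 - 56q + 6q^2 → -192 - 56q + 6q^2 = 0. The roots are q = -8/3 and q = 12; the profit-maximizing output is on the rising part of MC, so q* = 12.
Check: AVC at q = 12 is $65 ≤ P, so revenue covers variable cost.
Profit = P·q − TC = 305·12 − 1232 = $2428.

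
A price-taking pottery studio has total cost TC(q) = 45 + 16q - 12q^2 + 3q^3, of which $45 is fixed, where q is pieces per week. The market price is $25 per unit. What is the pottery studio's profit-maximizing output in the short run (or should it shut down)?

Produce at q = 3

Strip out fixed cost: VC = 16q - 12q^2 + 3q^3. Then AVC = 16 - 12q + 3q^2 and MC = 16 - 24q + 9q^2.
AVC is minimized where dAVC/dq = -12 + 6q = 0, at q = 2; min AVC = 16 - 12·2 + 3·2^2 = $4.
Because $25 ≥ $4, revenue can cover variable cost; the firm operates.
P = MC gives -9 - 24q + 9q^2 = 0, with roots -1/3 and 3. Take the larger (rising MC): q* = 3.
Check: AVC at q = 3 is $7 ≤ P, so revenue covers variable cost.
Profit = P·q − TC = 25·3 − 66 = $9.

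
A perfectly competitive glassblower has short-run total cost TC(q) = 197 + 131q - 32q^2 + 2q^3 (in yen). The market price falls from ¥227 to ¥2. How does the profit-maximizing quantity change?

Output falls from 12 to 0 (the firm shuts down)

MC = 131 - 64q + 6q^2; the shutdown threshold is min AVC = ¥3 (at q = 8).
At P = ¥227 ≥ min AVC, set P = MC on the rising branch: q = 12.
At P = ¥2 < min AVC = ¥3, price no longer covers variable cost at any output, so the firm shuts down: q = 0.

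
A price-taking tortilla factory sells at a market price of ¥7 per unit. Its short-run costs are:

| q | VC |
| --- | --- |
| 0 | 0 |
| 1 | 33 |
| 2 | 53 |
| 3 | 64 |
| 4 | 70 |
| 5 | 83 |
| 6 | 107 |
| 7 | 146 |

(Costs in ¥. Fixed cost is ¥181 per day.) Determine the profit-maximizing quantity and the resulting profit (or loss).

Profit at each row (π = 7q − TC): q=0: -181; q=1: -207; q=2: -220; q=3: -224; q=4: -223; q=5: -229; q=6: -246; q=7: -278.
Profit is highest at q = 0. Equivalently, the lowest AVC in the table is 83/5 ≈ ¥16.60 at q = 5, and P = ¥7 falls below it — price never covers variable cost, so the firm shuts down and loses only its fixed cost.

q = 0 (shut down); profit = -¥181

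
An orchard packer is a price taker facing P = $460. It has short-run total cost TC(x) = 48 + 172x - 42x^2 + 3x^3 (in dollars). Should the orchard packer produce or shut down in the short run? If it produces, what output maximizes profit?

Produce at x = 12

From TC, MC = TC'(x) = 172 - 84x + 9x^2 and AVC = VC/x = 172 - 42x + 3x^2.
AVC is minimized where dAVC/dx = -42 + 6x = 0, at x = 7; min AVC = 172 - 42·7 + 3·7^2 = $25.
P = $460 exceeds min AVC = $25, so the firm stays open.
Set P = MC: 460 = 172 - 84x + 9x^2 → -288 - 84x + 9x^2 = 0. The roots are x = -8/3 and x = 12; the profit-maximizing output is on the rising part of MC, so x* = 12.
Check: AVC at x = 12 is $100 ≤ P, so revenue covers variable cost.
Profit = P·x − TC = 460·12 − 1248 = $4272.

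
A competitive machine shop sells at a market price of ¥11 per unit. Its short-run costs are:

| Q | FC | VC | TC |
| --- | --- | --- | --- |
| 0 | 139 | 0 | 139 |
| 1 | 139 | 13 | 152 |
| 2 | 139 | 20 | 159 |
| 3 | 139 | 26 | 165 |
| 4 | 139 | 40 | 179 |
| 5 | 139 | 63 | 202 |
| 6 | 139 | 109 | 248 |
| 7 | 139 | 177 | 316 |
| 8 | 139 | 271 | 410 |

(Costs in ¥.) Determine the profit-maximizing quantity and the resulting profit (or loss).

Q = 3; profit = -¥132

Tabulate TR − TC: Q=0: -139; Q=1: -141; Q=2: -137; Q=3: -132; Q=4: -135; Q=5: -147; Q=6: -182; Q=7: -239; Q=8: -322.
Profit is maximized at Q = 3. AVC there is 26/3 = ¥8.67 ≤ P, so producing beats shutting down (which would give -¥139).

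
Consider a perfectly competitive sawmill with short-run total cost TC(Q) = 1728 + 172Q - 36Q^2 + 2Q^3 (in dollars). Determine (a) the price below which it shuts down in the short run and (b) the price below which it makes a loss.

Shutdown price = $10; break-even price = $172

Shutdown price = min AVC. AVC = 172 - 36Q + 2Q^2, with vertex at Q = 9 and minimum $10.
ATC = 1728/Q + 172 - 36Q + 2Q^2. Setting dATC/dQ = −1728/Q^2 − 36 + 4Q = 0 gives Q = 12 (since 4·12^3 − 36·12^2 = 1728).
min ATC = 1728/12 + 172 − 36·12 + 2·12^2 = $172. That is the break-even price.
Between these two prices the firm operates at a loss; above $172 it earns a profit.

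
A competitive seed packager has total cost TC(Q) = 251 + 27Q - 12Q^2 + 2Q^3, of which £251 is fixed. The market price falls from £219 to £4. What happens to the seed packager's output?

AVC = 27 - 12Q + 2Q^2, minimized at Q = 3 where min AVC = £9. MC = 27 - 24Q + 6Q^2.
With P = £219 above the shutdown price, P = MC gives Q = 8.
At P = £4 < min AVC = £9, price no longer covers variable cost at any output, so the firm shuts down: Q = 0.

Output falls from 8 to 0 (the firm shuts down)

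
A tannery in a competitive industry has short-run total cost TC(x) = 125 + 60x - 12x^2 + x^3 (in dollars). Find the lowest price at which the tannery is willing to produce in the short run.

The firm shuts down when price falls below the minimum of average variable cost. AVC = VC/x = 60 - 12x + x^2.
At the minimum of AVC, MC = AVC. MC = 60 - 24x + 3x^2; setting MC = AVC gives 2x^2 - 12x = 0, so x = 6. min AVC = 24.
The firm shuts down for any P below $24.

$24 per unit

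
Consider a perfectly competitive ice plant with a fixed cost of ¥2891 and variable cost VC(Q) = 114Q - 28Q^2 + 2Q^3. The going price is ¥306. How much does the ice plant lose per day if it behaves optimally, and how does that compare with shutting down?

AVC = 114 - 28Q + 2Q^2; min AVC = ¥16 at Q = 7. Since P = ¥306 ≥ min AVC, the firm produces.
With MC = 114 - 56Q + 6Q^2, P = MC on the upward-sloping part at Q* = 12.
TR = 306·12 = 3672. TC = 2891 + 792 = 3683. Profit = 3672 − 3683 = -¥11.
By producing, the firm covers all variable cost plus ¥2880 of fixed cost; shutting down would lose the full ¥2891.

Profit = -¥11 at Q = 12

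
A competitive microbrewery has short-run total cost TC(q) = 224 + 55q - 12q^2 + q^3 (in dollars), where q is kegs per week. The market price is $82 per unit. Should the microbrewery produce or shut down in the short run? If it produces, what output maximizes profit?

Produce at q = 9

Variable cost is VC = 55q - 12q^2 + q^3, so AVC = VC/q = 55 - 12q + q^2 and MC = dTC/dq = 55 - 24q + 3q^2.
AVC hits its minimum where MC = AVC, at q = 6, giving min AVC = 55 - 12·6 + 6^2 = $19.
P = $82 exceeds min AVC = $19, so the firm stays open.
Solving P = MC: -27 - 24q + 3q^2 = 0 ⇒ q = -1 or 9. On the upward-sloping branch, q* = 9.
Check: AVC at q = 9 is $28 ≤ P, so revenue covers variable cost.
Profit = P·q − TC = 82·9 − 476 = $262.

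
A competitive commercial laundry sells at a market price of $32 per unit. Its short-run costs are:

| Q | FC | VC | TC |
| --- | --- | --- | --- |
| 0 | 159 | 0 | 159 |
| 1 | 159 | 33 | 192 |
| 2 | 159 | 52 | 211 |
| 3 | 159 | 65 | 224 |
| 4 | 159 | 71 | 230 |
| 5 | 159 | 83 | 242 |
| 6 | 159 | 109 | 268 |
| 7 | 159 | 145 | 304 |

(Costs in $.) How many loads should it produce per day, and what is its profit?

Q = 6; profit = -$76

Compute π = P·Q − TC at each output: Q=0: -159; Q=1: -160; Q=2: -147; Q=3: -128; Q=4: -102; Q=5: -82; Q=6: -76; Q=7: -80.
Profit is maximized at Q = 6. AVC there is 109/6 = $18.17 ≤ P, so producing beats shutting down (which would give -$159).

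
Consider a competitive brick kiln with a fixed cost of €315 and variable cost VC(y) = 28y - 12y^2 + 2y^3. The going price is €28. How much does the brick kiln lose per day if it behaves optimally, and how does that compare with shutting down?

AVC = 28 - 12y + 2y^2; min AVC = €10 at y = 3. Since P = €28 ≥ min AVC, the firm produces.
MC = 28 - 24y + 6y^2. Setting P = MC and taking the root on the rising branch gives y* = 4.
TR = 28·4 = 112. TC = 315 + 48 = 363. Profit = 112 − 363 = -€251.
That loss of €251 beats the €315 the firm would lose by shutting down; producing recovers €64 of fixed cost.

Profit = -€251 at y = 4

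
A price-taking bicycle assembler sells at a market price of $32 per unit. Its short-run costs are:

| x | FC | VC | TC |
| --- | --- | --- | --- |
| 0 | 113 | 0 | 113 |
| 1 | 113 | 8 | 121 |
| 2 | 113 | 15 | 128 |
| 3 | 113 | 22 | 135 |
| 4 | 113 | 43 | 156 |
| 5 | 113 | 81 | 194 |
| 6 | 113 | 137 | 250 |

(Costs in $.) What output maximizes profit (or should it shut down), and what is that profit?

Compute π = P·x − TC at each output: x=0: -113; x=1: -89; x=2: -64; x=3: -39; x=4: -28; x=5: -34; x=6: -58.
Profit is maximized at x = 4. AVC there is 43/4 = $10.75 ≤ P, so producing beats shutting down (which would give -$113).

x = 4; profit = -$28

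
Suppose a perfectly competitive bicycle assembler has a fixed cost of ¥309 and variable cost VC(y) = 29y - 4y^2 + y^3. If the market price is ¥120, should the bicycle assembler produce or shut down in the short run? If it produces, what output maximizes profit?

From TC, MC = TC'(y) = 29 - 8y + 3y^2 and AVC = VC/y = 29 - 4y + y^2.
The AVC parabola has its vertex at y = 4/2 = 2, where AVC = 29 - 4·2 + 2^2 = ¥25.
P = ¥120 exceeds min AVC = ¥25, so the firm stays open.
Solving P = MC: -91 - 8y + 3y^2 = 0 ⇒ y = -13/3 or 7. On the upward-sloping branch, y* = 7.
Check: AVC at y = 7 is ¥50 ≤ P, so revenue covers variable cost.
Profit = P·y − TC = 120·7 − 659 = ¥181.

Produce at y = 7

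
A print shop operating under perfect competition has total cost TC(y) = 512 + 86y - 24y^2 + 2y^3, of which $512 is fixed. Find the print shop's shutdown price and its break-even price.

AVC = 86 - 24y + 2y^2; minimized at y = 6, giving min AVC = $14. That is the shutdown price.
ATC = 512/y + 86 - 24y + 2y^2. Setting dATC/dy = −512/y^2 − 24 + 4y = 0 gives y = 8 (since 4·8^3 − 24·8^2 = 512).
min ATC = 512/8 + 86 − 24·8 + 2·8^2 = $86. That is the break-even price.
Between these two prices the firm operates at a loss; above $86 it earns a profit.

Shutdown price = $14; break-even price = $86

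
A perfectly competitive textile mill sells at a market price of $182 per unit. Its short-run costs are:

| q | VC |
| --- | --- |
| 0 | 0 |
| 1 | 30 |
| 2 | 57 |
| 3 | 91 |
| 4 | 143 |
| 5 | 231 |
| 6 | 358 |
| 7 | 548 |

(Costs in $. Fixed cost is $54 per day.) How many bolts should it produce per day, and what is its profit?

Profit at each row (π = 182q − TC): q=0: -54; q=1: 98; q=2: 253; q=3: 401; q=4: 531; q=5: 625; q=6: 680; q=7: 672.
Profit is maximized at q = 6. AVC there is 358/6 = $59.67 ≤ P, so producing beats shutting down (which would give -$54).

q = 6; profit = $680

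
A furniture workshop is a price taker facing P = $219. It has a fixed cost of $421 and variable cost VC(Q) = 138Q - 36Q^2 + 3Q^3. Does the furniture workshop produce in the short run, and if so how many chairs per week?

Produce at Q = 9

Strip out fixed cost: VC = 138Q - 36Q^2 + 3Q^3. Then AVC = 138 - 36Q + 3Q^2 and MC = 138 - 72Q + 9Q^2.
The AVC parabola has its vertex at Q = 36/6 = 6, where AVC = 138 - 36·6 + 3·6^2 = $30.
Because $219 ≥ $30, revenue can cover variable cost; the firm operates.
P = MC gives -81 - 72Q + 9Q^2 = 0, with roots -1 and 9. Take the larger (rising MC): Q* = 9.
Check: AVC at Q = 9 is $57 ≤ P, so revenue covers variable cost.
Profit = P·Q − TC = 219·9 − 934 = $1037.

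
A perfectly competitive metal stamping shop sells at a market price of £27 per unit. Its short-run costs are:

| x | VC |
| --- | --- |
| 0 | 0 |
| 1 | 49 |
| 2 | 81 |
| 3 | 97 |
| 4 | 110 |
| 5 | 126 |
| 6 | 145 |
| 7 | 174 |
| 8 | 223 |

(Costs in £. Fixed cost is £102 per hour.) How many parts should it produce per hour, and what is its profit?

Tabulate TR − TC: x=0: -102; x=1: -124; x=2: -129; x=3: -118; x=4: -104; x=5: -93; x=6: -85; x=7: -87; x=8: -109.
Profit is maximized at x = 6. AVC there is 145/6 = £24.17 ≤ P, so producing beats shutting down (which would give -£102).

x = 6; profit = -£85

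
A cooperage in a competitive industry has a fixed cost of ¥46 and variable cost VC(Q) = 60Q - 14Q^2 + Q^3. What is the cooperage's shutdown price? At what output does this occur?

¥11 per unit, at Q = 7

Short-run supply begins at min AVC. From VC = 60Q - 14Q^2 + Q^3, AVC = 60 - 14Q + Q^2.
dAVC/dQ = -14 + 2Q = 0 gives Q = 7. min AVC = 60 - 14·7 + 7^2 = 11.
So the shutdown price is ¥11.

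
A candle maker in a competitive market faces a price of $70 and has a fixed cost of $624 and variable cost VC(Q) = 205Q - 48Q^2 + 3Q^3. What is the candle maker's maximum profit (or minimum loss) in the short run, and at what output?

AVC = 205 - 48Q + 3Q^2; min AVC = $13 at Q = 8. Since P = $70 ≥ min AVC, the firm produces.
With MC = 205 - 96Q + 9Q^2, P = MC on the upward-sloping part at Q* = 9.
TR = 70·9 = 630. TC = 624 + 144 = 768. Profit = 630 − 768 = -$138.
That loss of $138 beats the $624 the firm would lose by shutting down; producing recovers $486 of fixed cost.

Profit = -$138 at Q = 9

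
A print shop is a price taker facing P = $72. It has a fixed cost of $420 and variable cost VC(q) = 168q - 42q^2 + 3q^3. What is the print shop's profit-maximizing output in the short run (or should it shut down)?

Strip out fixed cost: VC = 168q - 42q^2 + 3q^3. Then AVC = 168 - 42q + 3q^2 and MC = 168 - 84q + 9q^2.
AVC is minimized where dAVC/dq = -42 + 6q = 0, at q = 7; min AVC = 168 - 42·7 + 3·7^2 = $21.
P = $72 exceeds min AVC = $21, so the firm stays open.
P = MC gives 96 - 84q + 9q^2 = 0, with roots 4/3 and 8. Take the larger (rising MC): q* = 8.
Check: AVC at q = 8 is $24 ≤ P, so revenue covers variable cost.
Profit = P·q − TC = 72·8 − 612 = -$36, a loss, but smaller than the $420 fixed cost the firm would lose by shutting down.

Produce at q = 8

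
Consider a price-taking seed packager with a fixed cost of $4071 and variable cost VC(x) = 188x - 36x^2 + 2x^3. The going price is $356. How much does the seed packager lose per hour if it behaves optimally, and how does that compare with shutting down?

AVC = 188 - 36x + 2x^2; min AVC = $26 at x = 9. Since P = $356 ≥ min AVC, the firm produces.
With MC = 188 - 72x + 6x^2, P = MC on the upward-sloping part at x* = 14.
TR = 356·14 = 4984. TC = 4071 + 1064 = 5135. Profit = 4984 − 5135 = -$151.
Shutting down would mean losing the fixed cost of $4071, so operating at a loss of $151 is better by $3920.

Profit = -$151 at x = 14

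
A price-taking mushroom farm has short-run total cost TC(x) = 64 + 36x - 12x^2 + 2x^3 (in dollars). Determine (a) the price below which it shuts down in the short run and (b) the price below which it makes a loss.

Shutdown price = min AVC. AVC = 36 - 12x + 2x^2, with vertex at x = 3 and minimum $18.
ATC = 64/x + 36 - 12x + 2x^2. Setting dATC/dx = −64/x^2 − 12 + 4x = 0 gives x = 4 (since 4·4^3 − 12·4^2 = 64).
min ATC = 64/4 + 36 − 12·4 + 2·4^2 = $36. That is the break-even price.
Between these two prices the firm operates at a loss; above $36 it earns a profit.

Shutdown price = $18; break-even price = $36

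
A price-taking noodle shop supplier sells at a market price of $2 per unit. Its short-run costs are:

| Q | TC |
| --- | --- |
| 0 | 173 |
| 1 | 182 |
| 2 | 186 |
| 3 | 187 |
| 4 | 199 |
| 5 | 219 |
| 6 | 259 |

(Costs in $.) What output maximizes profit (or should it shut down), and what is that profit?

Q = 0 (shut down); profit = -$173

Profit at each row (π = 2Q − TC): Q=0: -173; Q=1: -180; Q=2: -182; Q=3: -181; Q=4: -191; Q=5: -209; Q=6: -247.
Profit is highest at Q = 0. Equivalently, the lowest AVC in the table is 14/3 ≈ $4.67 at Q = 3, and P = $2 falls below it — price never covers variable cost, so the firm shuts down and loses only its fixed cost.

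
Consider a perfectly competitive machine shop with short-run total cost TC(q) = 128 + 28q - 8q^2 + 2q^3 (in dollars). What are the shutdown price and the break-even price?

AVC = 28 - 8q + 2q^2; minimized at q = 2, giving min AVC = $20. That is the shutdown price.
ATC = 128/q + 28 - 8q + 2q^2. Setting dATC/dq = −128/q^2 − 8 + 4q = 0 gives q = 4 (since 4·4^3 − 8·4^2 = 128).
min ATC = 128/4 + 28 − 8·4 + 2·4^2 = $60. That is the break-even price.
For $20 ≤ P < $60 the firm produces at a loss; below $20 it shuts down.

Shutdown price = $20; break-even price = $60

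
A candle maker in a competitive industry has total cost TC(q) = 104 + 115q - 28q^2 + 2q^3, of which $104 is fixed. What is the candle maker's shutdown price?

The shutdown price is the minimum of AVC. VC = 115q - 28q^2 + 2q^3, so AVC = 115 - 28q + 2q^2.
At the minimum of AVC, MC = AVC. MC = 115 - 56q + 6q^2; setting MC = AVC gives 4q^2 - 28q = 0, so q = 7. min AVC = 17.
So the shutdown price is $17.

$17 per unit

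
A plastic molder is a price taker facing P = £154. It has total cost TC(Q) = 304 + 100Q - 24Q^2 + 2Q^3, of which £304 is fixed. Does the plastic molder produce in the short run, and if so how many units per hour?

Strip out fixed cost: VC = 100Q - 24Q^2 + 2Q^3. Then AVC = 100 - 24Q + 2Q^2 and MC = 100 - 48Q + 6Q^2.
The AVC parabola has its vertex at Q = 24/4 = 6, where AVC = 100 - 24·6 + 2·6^2 = £28.
Because £154 ≥ £28, revenue can cover variable cost; the firm operates.
Solving P = MC: -54 - 48Q + 6Q^2 = 0 ⇒ Q = -1 or 9. On the upward-sloping branch, Q* = 9.
Check: AVC at Q = 9 is £46 ≤ P, so revenue covers variable cost.
Profit = P·Q − TC = 154·9 − 718 = £668.

Produce at Q = 9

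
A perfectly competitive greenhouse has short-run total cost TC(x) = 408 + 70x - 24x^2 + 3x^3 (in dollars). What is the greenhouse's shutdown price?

$22 per unit

The shutdown price is the minimum of AVC. VC = 70x - 24x^2 + 3x^3, so AVC = 70 - 24x + 3x^2.
dAVC/dx = -24 + 6x = 0 gives x = 4. min AVC = 70 - 24·4 + 3·4^2 = 22.
So the shutdown price is $22.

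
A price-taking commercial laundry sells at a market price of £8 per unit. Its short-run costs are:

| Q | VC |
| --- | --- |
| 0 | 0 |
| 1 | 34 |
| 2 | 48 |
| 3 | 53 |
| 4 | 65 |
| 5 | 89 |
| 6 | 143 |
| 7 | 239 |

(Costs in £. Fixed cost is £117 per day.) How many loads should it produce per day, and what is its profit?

Q = 0 (shut down); profit = -£117

Profit at each row (π = 8Q − TC): Q=0: -117; Q=1: -143; Q=2: -149; Q=3: -146; Q=4: -150; Q=5: -166; Q=6: -212; Q=7: -300.
Profit is highest at Q = 0. Equivalently, the lowest AVC in the table is 65/4 ≈ £16.25 at Q = 4, and P = £8 falls below it — price never covers variable cost, so the firm shuts down and loses only its fixed cost.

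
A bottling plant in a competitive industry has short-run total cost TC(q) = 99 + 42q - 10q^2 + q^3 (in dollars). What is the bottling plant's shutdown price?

Short-run supply begins at min AVC. From VC = 42q - 10q^2 + q^3, AVC = 42 - 10q + q^2.
At the minimum of AVC, MC = AVC. MC = 42 - 20q + 3q^2; setting MC = AVC gives 2q^2 - 10q = 0, so q = 5. min AVC = 17.
The firm shuts down for any P below $17.

$17 per unit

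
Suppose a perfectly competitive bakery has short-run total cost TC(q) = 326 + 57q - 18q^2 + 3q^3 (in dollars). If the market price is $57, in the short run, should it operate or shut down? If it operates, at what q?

Variable cost is VC = 57q - 18q^2 + 3q^3, so AVC = VC/q = 57 - 18q + 3q^2 and MC = dTC/dq = 57 - 36q + 9q^2.
AVC hits its minimum where MC = AVC, at q = 3, giving min AVC = 57 - 18·3 + 3·3^2 = $30.
Because $57 ≥ $30, revenue can cover variable cost; the firm operates.
Set P = MC: 57 = 57 - 36q + 9q^2 → -36q + 9q^2 = 0. The roots are q = 0 and q = 4; the profit-maximizing output is on the rising part of MC, so q* = 4.
Check: AVC at q = 4 is $33 ≤ P, so revenue covers variable cost.
Profit = P·q − TC = 57·4 − 458 = -$230, a loss, but smaller than the $326 fixed cost the firm would lose by shutting down.

Produce at q = 4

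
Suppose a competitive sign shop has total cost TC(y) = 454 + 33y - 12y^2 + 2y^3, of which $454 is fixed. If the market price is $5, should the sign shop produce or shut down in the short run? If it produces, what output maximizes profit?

From TC, MC = TC'(y) = 33 - 24y + 6y^2 and AVC = VC/y = 33 - 12y + 2y^2.
The AVC parabola has its vertex at y = 12/4 = 3, where AVC = 33 - 12·3 + 2·3^2 = $15.
With P < min AVC ($5 < $15), every unit sold adds to the loss.
The firm minimizes its loss by shutting down and losing only its fixed cost of $454.

Shut down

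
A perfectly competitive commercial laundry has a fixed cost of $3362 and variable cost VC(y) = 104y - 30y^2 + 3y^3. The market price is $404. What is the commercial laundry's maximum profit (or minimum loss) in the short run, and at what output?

AVC = 104 - 30y + 3y^2; min AVC = $29 at y = 5. Since P = $404 ≥ min AVC, the firm produces.
With MC = 104 - 60y + 9y^2, P = MC on the upward-sloping part at y* = 10.
TR = 404·10 = 4040. TC = 3362 + 1040 = 4402. Profit = 4040 − 4402 = -$362.
That loss of $362 beats the $3362 the firm would lose by shutting down; producing recovers $3000 of fixed cost.

Profit = -$362 at y = 10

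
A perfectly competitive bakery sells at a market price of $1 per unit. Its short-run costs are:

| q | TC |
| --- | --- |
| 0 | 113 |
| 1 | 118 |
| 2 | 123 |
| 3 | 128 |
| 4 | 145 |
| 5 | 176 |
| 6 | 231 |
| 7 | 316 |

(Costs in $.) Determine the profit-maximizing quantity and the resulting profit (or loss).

Profit at each row (π = 1q − TC): q=0: -113; q=1: -117; q=2: -121; q=3: -125; q=4: -141; q=5: -171; q=6: -225; q=7: -309.
Profit is highest at q = 0. Equivalently, the lowest AVC in the table is 5/1 ≈ $5 at q = 1, and P = $1 falls below it — price never covers variable cost, so the firm shuts down and loses only its fixed cost.

q = 0 (shut down); profit = -$113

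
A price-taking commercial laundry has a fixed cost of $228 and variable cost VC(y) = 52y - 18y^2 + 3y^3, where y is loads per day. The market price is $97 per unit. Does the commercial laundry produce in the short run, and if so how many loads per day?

From TC, MC = TC'(y) = 52 - 36y + 9y^2 and AVC = VC/y = 52 - 18y + 3y^2.
The AVC parabola has its vertex at y = 18/6 = 3, where AVC = 52 - 18·3 + 3·3^2 = $25.
Because $97 ≥ $25, revenue can cover variable cost; the firm operates.
Solving P = MC: -45 - 36y + 9y^2 = 0 ⇒ y = -1 or 5. On the upward-sloping branch, y* = 5.
Check: AVC at y = 5 is $37 ≤ P, so revenue covers variable cost.
Profit = P·y − TC = 97·5 − 413 = $72.

Produce at y = 5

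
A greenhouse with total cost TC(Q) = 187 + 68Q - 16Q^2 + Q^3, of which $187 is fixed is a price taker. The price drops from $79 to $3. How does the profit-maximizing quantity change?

Output falls from 11 to 0 (the firm shuts down)

AVC = 68 - 16Q + Q^2, minimized at Q = 8 where min AVC = $4. MC = 68 - 32Q + 3Q^2.
At P = $79 ≥ min AVC, set P = MC on the rising branch: Q = 11.
At P = $3 < min AVC = $4, price no longer covers variable cost at any output, so the firm shuts down: Q = 0.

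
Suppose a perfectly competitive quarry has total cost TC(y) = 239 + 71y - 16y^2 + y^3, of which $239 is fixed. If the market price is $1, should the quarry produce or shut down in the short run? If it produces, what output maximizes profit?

From TC, MC = TC'(y) = 71 - 32y + 3y^2 and AVC = VC/y = 71 - 16y + y^2.
AVC is minimized where dAVC/dy = -16 + 2y = 0, at y = 8; min AVC = 71 - 16·8 + 8^2 = $7.
Since P = $1 < min AVC = $7, price fails to cover variable cost at any output.
Shutting down limits the loss to fixed cost, $239.

Shut down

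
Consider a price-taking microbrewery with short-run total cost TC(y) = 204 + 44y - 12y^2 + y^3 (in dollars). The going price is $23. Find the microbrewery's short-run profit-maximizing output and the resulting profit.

Profit = -$106 at y = 7

AVC = 44 - 12y + y^2; min AVC = $8 at y = 6. Since P = $23 ≥ min AVC, the firm produces.
With MC = 44 - 24y + 3y^2, P = MC on the upward-sloping part at y* = 7.
TR = 23·7 = 161. TC = 204 + 63 = 267. Profit = 161 − 267 = -$106.
By producing, the firm covers all variable cost plus $98 of fixed cost; shutting down would lose the full $204.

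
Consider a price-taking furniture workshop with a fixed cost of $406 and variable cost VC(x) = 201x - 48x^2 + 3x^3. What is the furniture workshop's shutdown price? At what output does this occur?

The firm shuts down when price falls below the minimum of average variable cost. AVC = VC/x = 201 - 48x + 3x^2.
At the minimum of AVC, MC = AVC. MC = 201 - 96x + 9x^2; setting MC = AVC gives 6x^2 - 48x = 0, so x = 8. min AVC = 9.
The firm shuts down for any P below $9.

$9 per unit, at x = 8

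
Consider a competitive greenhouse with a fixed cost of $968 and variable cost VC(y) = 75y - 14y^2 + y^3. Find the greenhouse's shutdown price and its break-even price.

AVC = 75 - 14y + y^2; minimized at y = 7, giving min AVC = $26. That is the shutdown price.
ATC = 968/y + 75 - 14y + y^2. Setting dATC/dy = −968/y^2 − 14 + 2y = 0 gives y = 11 (since 2·11^3 − 14·11^2 = 968).
min ATC = 968/11 + 75 − 14·11 + 11^2 = $130. That is the break-even price.
For $26 ≤ P < $130 the firm produces at a loss; below $26 it shuts down.

Shutdown price = $26; break-even price = $130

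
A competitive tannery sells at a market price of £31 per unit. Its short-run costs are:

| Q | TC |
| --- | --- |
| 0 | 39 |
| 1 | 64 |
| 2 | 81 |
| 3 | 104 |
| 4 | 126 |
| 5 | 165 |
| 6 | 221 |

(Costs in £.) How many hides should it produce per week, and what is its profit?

Q = 4; profit = -£2

Profit at each row (π = 31Q − TC): Q=0: -39; Q=1: -33; Q=2: -19; Q=3: -11; Q=4: -2; Q=5: -10; Q=6: -35.
Profit is maximized at Q = 4. AVC there is 87/4 = £21.75 ≤ P, so producing beats shutting down (which would give -£39).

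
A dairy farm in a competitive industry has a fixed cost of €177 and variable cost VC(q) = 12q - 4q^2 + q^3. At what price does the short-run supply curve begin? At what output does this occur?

The firm shuts down when price falls below the minimum of average variable cost. AVC = VC/q = 12 - 4q + q^2.
dAVC/dq = -4 + 2q = 0 gives q = 2. min AVC = 12 - 4·2 + 2^2 = 8.
For P < €8 the firm produces nothing.

€8 per unit, at q = 2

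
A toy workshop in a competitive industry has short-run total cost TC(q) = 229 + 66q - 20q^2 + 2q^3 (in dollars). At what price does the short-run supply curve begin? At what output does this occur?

$16 per unit, at q = 5

Short-run supply begins at min AVC. From VC = 66q - 20q^2 + 2q^3, AVC = 66 - 20q + 2q^2.
At the minimum of AVC, MC = AVC. MC = 66 - 40q + 6q^2; setting MC = AVC gives 4q^2 - 20q = 0, so q = 5. min AVC = 16.
For P < $16 the firm produces nothing.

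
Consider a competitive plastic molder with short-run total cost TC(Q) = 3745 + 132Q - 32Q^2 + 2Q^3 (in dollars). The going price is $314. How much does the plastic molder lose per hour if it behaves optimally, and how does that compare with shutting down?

Profit = -$365 at Q = 13

AVC = 132 - 32Q + 2Q^2 has its minimum $4 at Q = 8; price $314 clears that bar, so the firm operates.
With MC = 132 - 64Q + 6Q^2, P = MC on the upward-sloping part at Q* = 13.
TR = 314·13 = 4082. TC = 3745 + 702 = 4447. Profit = 4082 − 4447 = -$365.
That loss of $365 beats the $3745 the firm would lose by shutting down; producing recovers $3380 of fixed cost.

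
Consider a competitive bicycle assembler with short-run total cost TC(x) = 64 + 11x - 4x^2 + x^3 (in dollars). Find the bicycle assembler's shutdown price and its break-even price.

AVC = 11 - 4x + x^2; minimized at x = 2, giving min AVC = $7. That is the shutdown price.
ATC = 64/x + 11 - 4x + x^2. Setting dATC/dx = −64/x^2 − 4 + 2x = 0 gives x = 4 (since 2·4^3 − 4·4^2 = 64).
min ATC = 64/4 + 11 − 4·4 + 4^2 = $27. That is the break-even price.
Between these two prices the firm operates at a loss; above $27 it earns a profit.

Shutdown price = $7; break-even price = $27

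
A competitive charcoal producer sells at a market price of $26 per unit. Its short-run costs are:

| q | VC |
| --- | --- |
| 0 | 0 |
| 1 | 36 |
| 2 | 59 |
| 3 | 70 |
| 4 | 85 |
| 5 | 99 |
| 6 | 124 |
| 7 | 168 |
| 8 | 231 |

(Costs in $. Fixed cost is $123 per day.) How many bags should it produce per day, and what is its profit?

Profit at each row (π = 26q − TC): q=0: -123; q=1: -133; q=2: -130; q=3: -115; q=4: -104; q=5: -92; q=6: -91; q=7: -109; q=8: -146.
Profit is maximized at q = 6. AVC there is 124/6 = $20.67 ≤ P, so producing beats shutting down (which would give -$123).

q = 6; profit = -$91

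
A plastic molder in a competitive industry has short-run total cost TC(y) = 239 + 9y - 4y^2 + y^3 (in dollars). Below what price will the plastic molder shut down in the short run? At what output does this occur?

The shutdown price is the minimum of AVC. VC = 9y - 4y^2 + y^3, so AVC = 9 - 4y + y^2.
At the minimum of AVC, MC = AVC. MC = 9 - 8y + 3y^2; setting MC = AVC gives 2y^2 - 4y = 0, so y = 2. min AVC = 5.
So the shutdown price is $5.

$5 per unit, at y = 2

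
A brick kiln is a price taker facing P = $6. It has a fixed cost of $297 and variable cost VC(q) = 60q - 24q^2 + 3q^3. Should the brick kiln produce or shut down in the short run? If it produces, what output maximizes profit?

From TC, MC = TC'(q) = 60 - 48q + 9q^2 and AVC = VC/q = 60 - 24q + 3q^2.
The AVC parabola has its vertex at q = 24/6 = 4, where AVC = 60 - 24·4 + 3·4^2 = $12.
With P < min AVC ($6 < $12), every unit sold adds to the loss.
The firm minimizes its loss by shutting down and losing only its fixed cost of $297.

Shut down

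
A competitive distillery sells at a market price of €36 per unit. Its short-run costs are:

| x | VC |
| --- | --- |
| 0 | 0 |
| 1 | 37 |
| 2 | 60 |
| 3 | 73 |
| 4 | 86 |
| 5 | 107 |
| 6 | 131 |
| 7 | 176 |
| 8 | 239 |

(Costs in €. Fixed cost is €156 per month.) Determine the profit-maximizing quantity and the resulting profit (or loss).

Profit at each row (π = 36x − TC): x=0: -156; x=1: -157; x=2: -144; x=3: -121; x=4: -98; x=5: -83; x=6: -71; x=7: -80; x=8: -107.
Profit is maximized at x = 6. AVC there is 131/6 = €21.83 ≤ P, so producing beats shutting down (which would give -€156).

x = 6; profit = -€71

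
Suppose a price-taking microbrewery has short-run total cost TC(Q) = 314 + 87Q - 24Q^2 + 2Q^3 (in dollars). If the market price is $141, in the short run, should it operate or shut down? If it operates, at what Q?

From TC, MC = TC'(Q) = 87 - 48Q + 6Q^2 and AVC = VC/Q = 87 - 24Q + 2Q^2.
AVC hits its minimum where MC = AVC, at Q = 6, giving min AVC = 87 - 24·6 + 2·6^2 = $15.
P = $141 exceeds min AVC = $15, so the firm stays open.
Solving P = MC: -54 - 48Q + 6Q^2 = 0 ⇒ Q = -1 or 9. On the upward-sloping branch, Q* = 9.
Check: AVC at Q = 9 is $33 ≤ P, so revenue covers variable cost.
Profit = P·Q − TC = 141·9 − 611 = $658.

Produce at Q = 9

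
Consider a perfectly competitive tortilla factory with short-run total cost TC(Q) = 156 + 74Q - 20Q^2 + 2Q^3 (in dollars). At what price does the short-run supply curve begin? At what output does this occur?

Short-run supply begins at min AVC. From VC = 74Q - 20Q^2 + 2Q^3, AVC = 74 - 20Q + 2Q^2.
At the minimum of AVC, MC = AVC. MC = 74 - 40Q + 6Q^2; setting MC = AVC gives 4Q^2 - 20Q = 0, so Q = 5. min AVC = 24.
For P < $24 the firm produces nothing.

$24 per unit, at Q = 5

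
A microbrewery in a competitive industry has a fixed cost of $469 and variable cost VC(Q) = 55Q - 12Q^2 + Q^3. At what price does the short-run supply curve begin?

$19 per unit

Short-run supply begins at min AVC. From VC = 55Q - 12Q^2 + Q^3, AVC = 55 - 12Q + Q^2.
dAVC/dQ = -12 + 2Q = 0 gives Q = 6. min AVC = 55 - 12·6 + 6^2 = 19.
So the shutdown price is $19.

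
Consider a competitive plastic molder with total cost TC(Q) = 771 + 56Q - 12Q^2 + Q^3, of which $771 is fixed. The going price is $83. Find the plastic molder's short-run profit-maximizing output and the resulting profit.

Profit = -$285 at Q = 9

AVC = 56 - 12Q + Q^2; min AVC = $20 at Q = 6. Since P = $83 ≥ min AVC, the firm produces.
With MC = 56 - 24Q + 3Q^2, P = MC on the upward-sloping part at Q* = 9.
TR = 83·9 = 747. TC = 771 + 261 = 1032. Profit = 747 − 1032 = -$285.
By producing, the firm covers all variable cost plus $486 of fixed cost; shutting down would lose the full $771.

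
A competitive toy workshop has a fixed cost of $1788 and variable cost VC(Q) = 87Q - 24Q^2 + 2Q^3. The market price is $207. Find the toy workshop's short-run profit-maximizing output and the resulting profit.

Profit = -$188 at Q = 10

AVC = 87 - 24Q + 2Q^2 has its minimum $15 at Q = 6; price $207 clears that bar, so the firm operates.
MC = 87 - 48Q + 6Q^2. Setting P = MC and taking the root on the rising branch gives Q* = 10.
TR = 207·10 = 2070. TC = 1788 + 470 = 2258. Profit = 2070 − 2258 = -$188.
By producing, the firm covers all variable cost plus $1600 of fixed cost; shutting down would lose the full $1788.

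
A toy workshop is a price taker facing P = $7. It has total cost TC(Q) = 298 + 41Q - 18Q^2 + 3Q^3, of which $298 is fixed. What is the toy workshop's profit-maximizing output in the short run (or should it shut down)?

Strip out fixed cost: VC = 41Q - 18Q^2 + 3Q^3. Then AVC = 41 - 18Q + 3Q^2 and MC = 41 - 36Q + 9Q^2.
AVC hits its minimum where MC = AVC, at Q = 3, giving min AVC = 41 - 18·3 + 3·3^2 = $14.
With P < min AVC ($7 < $14), every unit sold adds to the loss.
Shutting down limits the loss to fixed cost, $298.

Shut down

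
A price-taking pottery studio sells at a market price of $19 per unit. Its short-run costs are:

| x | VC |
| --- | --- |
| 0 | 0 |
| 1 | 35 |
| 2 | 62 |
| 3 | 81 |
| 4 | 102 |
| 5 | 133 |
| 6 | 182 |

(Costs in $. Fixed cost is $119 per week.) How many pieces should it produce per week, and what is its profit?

x = 0 (shut down); profit = -$119

Compute π = P·x − TC at each output: x=0: -119; x=1: -135; x=2: -143; x=3: -143; x=4: -145; x=5: -157; x=6: -187.
Profit is highest at x = 0. Equivalently, the lowest AVC in the table is 102/4 ≈ $25.50 at x = 4, and P = $19 falls below it — price never covers variable cost, so the firm shuts down and loses only its fixed cost.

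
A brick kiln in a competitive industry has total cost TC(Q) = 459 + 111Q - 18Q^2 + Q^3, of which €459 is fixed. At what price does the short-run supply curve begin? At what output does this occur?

€30 per unit, at Q = 9

The shutdown price is the minimum of AVC. VC = 111Q - 18Q^2 + Q^3, so AVC = 111 - 18Q + Q^2.
At the minimum of AVC, MC = AVC. MC = 111 - 36Q + 3Q^2; setting MC = AVC gives 2Q^2 - 18Q = 0, so Q = 9. min AVC = 30.
The firm shuts down for any P below €30.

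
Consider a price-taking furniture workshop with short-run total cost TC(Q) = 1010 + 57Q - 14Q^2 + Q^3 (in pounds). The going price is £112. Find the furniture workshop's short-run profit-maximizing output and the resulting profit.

Profit = -£42 at Q = 11

AVC = 57 - 14Q + Q^2; min AVC = £8 at Q = 7. Since P = £112 ≥ min AVC, the firm produces.
With MC = 57 - 28Q + 3Q^2, P = MC on the upward-sloping part at Q* = 11.
TR = 112·11 = 1232. TC = 1010 + 264 = 1274. Profit = 1232 − 1274 = -£42.
Shutting down would mean losing the fixed cost of £1010, so operating at a loss of £42 is better by £968.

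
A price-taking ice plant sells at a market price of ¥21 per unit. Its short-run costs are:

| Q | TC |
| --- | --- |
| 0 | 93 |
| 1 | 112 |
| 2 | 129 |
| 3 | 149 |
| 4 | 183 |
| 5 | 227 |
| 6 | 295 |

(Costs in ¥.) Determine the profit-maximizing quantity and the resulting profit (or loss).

Tabulate TR − TC: Q=0: -93; Q=1: -91; Q=2: -87; Q=3: -86; Q=4: -99; Q=5: -122; Q=6: -169.
Profit is maximized at Q = 3. AVC there is 56/3 = ¥18.67 ≤ P, so producing beats shutting down (which would give -¥93).

Q = 3; profit = -¥86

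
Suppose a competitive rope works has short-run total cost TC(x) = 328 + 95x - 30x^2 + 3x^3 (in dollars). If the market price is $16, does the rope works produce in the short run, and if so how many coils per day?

Strip out fixed cost: VC = 95x - 30x^2 + 3x^3. Then AVC = 95 - 30x + 3x^2 and MC = 95 - 60x + 9x^2.
The AVC parabola has its vertex at x = 30/6 = 5, where AVC = 95 - 30·5 + 3·5^2 = $20.
P = $16 lies below min AVC = $20; no output level covers variable cost.
Best response: produce nothing and absorb the $328 fixed cost.

Shut down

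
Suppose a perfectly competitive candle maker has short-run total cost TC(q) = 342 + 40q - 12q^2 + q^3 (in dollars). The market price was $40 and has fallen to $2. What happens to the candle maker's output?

MC = 40 - 24q + 3q^2; the shutdown threshold is min AVC = $4 (at q = 6).
At P = $40 ≥ min AVC, set P = MC on the rising branch: q = 8.
At P = $2 < min AVC = $4, price no longer covers variable cost at any output, so the firm shuts down: q = 0.

Output falls from 8 to 0 (the firm shuts down)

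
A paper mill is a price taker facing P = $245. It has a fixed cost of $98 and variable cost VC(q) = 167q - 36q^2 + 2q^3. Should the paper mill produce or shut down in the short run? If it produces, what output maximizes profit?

Produce at q = 13

Variable cost is VC = 167q - 36q^2 + 2q^3, so AVC = VC/q = 167 - 36q + 2q^2 and MC = dTC/dq = 167 - 72q + 6q^2.
The AVC parabola has its vertex at q = 36/4 = 9, where AVC = 167 - 36·9 + 2·9^2 = $5.
Since P = $245 ≥ min AVC = $5, price covers variable cost and the firm should produce.
Set P = MC: 245 = 167 - 72q + 6q^2 → -78 - 72q + 6q^2 = 0. The roots are q = -1 and q = 13; the profit-maximizing output is on the rising part of MC, so q* = 13.
Check: AVC at q = 13 is $37 ≤ P, so revenue covers variable cost.
Profit = P·q − TC = 245·13 − 579 = $2606.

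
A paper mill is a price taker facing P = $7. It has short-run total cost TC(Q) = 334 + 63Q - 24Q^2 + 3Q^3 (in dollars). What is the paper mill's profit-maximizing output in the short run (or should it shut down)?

Shut down

Strip out fixed cost: VC = 63Q - 24Q^2 + 3Q^3. Then AVC = 63 - 24Q + 3Q^2 and MC = 63 - 48Q + 9Q^2.
AVC hits its minimum where MC = AVC, at Q = 4, giving min AVC = 63 - 24·4 + 3·4^2 = $15.
Since P = $7 < min AVC = $15, price fails to cover variable cost at any output.
The firm minimizes its loss by shutting down and losing only its fixed cost of $334.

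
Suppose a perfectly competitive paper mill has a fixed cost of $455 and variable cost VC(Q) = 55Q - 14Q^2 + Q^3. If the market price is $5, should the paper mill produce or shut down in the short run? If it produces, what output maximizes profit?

Shut down

Strip out fixed cost: VC = 55Q - 14Q^2 + Q^3. Then AVC = 55 - 14Q + Q^2 and MC = 55 - 28Q + 3Q^2.
AVC is minimized where dAVC/dQ = -14 + 2Q = 0, at Q = 7; min AVC = 55 - 14·7 + 7^2 = $6.
With P < min AVC ($5 < $6), every unit sold adds to the loss.
The firm minimizes its loss by shutting down and losing only its fixed cost of $455.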